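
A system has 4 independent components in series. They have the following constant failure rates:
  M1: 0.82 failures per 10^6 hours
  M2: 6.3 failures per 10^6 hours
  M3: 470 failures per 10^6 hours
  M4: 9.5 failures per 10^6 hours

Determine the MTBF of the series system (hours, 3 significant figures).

2050

Series of exponential components: λ_sys = Σ λ_i
λ_sys = 0.00000082 + 0.0000063 + 0.00047 + 0.0000095 = 4.8662e-04 /h
MTBF = 1 / λ_sys = 2050 h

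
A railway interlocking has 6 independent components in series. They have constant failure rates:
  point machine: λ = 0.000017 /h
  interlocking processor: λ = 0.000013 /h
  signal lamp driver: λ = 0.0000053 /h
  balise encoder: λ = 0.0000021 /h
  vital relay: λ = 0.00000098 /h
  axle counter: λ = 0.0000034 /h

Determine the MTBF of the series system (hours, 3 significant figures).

23900

Series of exponential components: λ_sys = Σ λ_i
λ_sys = 0.000017 + 0.000013 + 0.0000053 + 0.0000021 + 0.00000098 + 0.0000034 = 4.1780e-05 /h
MTBF = 1 / λ_sys = 23900 h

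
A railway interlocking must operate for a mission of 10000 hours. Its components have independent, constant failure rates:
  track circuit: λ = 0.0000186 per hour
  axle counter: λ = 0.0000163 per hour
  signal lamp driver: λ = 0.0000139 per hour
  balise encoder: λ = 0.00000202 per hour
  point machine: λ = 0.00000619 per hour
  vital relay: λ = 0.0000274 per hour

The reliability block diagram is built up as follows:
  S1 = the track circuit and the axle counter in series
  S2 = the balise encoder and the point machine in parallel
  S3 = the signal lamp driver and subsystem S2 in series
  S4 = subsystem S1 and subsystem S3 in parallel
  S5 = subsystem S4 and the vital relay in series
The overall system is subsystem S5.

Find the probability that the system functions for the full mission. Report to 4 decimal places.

0.7310

R(track circuit) = exp(−0.0000186 × 10000) = 0.830274
R(axle counter) = exp(−0.0000163 × 10000) = 0.849591
R(signal lamp driver) = exp(−0.0000139 × 10000) = 0.870228
R(balise encoder) = exp(−0.00000202 × 10000) = 0.980003
R(point machine) = exp(−0.00000619 × 10000) = 0.939977
R(vital relay) = exp(−0.0000274 × 10000) = 0.760332
Series (track circuit and axle counter): 0.830274 × 0.849591 = 0.705393
Parallel (balise encoder and point machine): 1 − (1 − 0.980003)(1 − 0.939977) = 0.998800
Series (signal lamp driver and [0.998800]): 0.870228 × 0.998800 = 0.869184
Parallel ([0.705393] and [0.869184]): 1 − (1 − 0.705393)(1 − 0.869184) = 0.961461
Series ([0.961461] and vital relay): 0.961461 × 0.760332 = 0.7310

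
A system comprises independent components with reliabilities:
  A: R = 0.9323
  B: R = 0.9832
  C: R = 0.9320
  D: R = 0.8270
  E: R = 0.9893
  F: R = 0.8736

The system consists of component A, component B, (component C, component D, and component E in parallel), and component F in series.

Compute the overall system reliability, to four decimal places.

Parallel (C, D, and E): 1 − (1 − 0.932000)(1 − 0.827000)(1 − 0.989300) = 0.999874
Series (A, B, [0.999874], and F): 0.932300 × 0.983200 × 0.999874 × 0.873600 = 0.8007

0.8007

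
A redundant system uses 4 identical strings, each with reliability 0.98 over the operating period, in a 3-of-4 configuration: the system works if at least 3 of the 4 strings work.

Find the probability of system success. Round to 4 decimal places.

0.9977

R = Σ_{i=3}^{4} C(4,i) p^i (1−p)^{4−i} with p = 0.98
C(4,3)·0.98^3·0.02^1 = 0.075295
C(4,4)·0.98^4·0.02^0 = 0.922368
Sum = 0.9977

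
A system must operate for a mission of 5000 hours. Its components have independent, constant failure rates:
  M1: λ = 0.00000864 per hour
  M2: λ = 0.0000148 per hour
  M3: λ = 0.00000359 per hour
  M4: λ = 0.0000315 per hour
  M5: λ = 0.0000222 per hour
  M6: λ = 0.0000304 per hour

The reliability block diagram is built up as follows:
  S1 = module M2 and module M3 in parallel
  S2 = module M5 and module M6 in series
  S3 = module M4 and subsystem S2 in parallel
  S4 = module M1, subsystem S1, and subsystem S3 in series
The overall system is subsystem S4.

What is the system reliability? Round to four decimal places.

0.9243

R(M1) = exp(−0.00000864 × 5000) = 0.957720
R(M2) = exp(−0.0000148 × 5000) = 0.928672
R(M3) = exp(−0.00000359 × 5000) = 0.982210
R(M4) = exp(−0.0000315 × 5000) = 0.854277
R(M5) = exp(−0.0000222 × 5000) = 0.894939
R(M6) = exp(−0.0000304 × 5000) = 0.858988
Parallel (M2 and M3): 1 − (1 − 0.928672)(1 − 0.982210) = 0.998731
Series (M5 and M6): 0.894939 × 0.858988 = 0.768742
Parallel (M4 and [0.768742]): 1 − (1 − 0.854277)(1 − 0.768742) = 0.966300
Series (M1, [0.998731], and [0.966300]): 0.957720 × 0.998731 × 0.966300 = 0.9243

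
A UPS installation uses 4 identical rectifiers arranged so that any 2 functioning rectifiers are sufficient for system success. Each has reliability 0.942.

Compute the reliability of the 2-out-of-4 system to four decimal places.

R = Σ_{i=2}^{4} C(4,i) p^i (1−p)^{4−i} with p = 0.942
C(4,2)·0.942^2·0.058^2 = 0.017911
C(4,3)·0.942^3·0.058^1 = 0.193928
C(4,4)·0.942^4·0.058^0 = 0.787415
Sum = 0.9993

0.9993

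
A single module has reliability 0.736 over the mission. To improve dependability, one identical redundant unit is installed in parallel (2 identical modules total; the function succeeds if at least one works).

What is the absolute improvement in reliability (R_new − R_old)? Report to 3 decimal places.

R_before = 0.736
R_after = 1 − (1 − 0.736)^2 = 0.930
ΔR = 0.930 − 0.736 = 0.194

0.194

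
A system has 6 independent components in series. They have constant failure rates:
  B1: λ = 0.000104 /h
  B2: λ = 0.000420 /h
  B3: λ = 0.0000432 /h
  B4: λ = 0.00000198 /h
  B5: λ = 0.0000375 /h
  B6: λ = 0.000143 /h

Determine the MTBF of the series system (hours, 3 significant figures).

1330

Series of exponential components: λ_sys = Σ λ_i
λ_sys = 0.000104 + 0.000420 + 0.0000432 + 0.00000198 + 0.0000375 + 0.000143 = 7.4968e-04 /h
MTBF = 1 / λ_sys = 1330 h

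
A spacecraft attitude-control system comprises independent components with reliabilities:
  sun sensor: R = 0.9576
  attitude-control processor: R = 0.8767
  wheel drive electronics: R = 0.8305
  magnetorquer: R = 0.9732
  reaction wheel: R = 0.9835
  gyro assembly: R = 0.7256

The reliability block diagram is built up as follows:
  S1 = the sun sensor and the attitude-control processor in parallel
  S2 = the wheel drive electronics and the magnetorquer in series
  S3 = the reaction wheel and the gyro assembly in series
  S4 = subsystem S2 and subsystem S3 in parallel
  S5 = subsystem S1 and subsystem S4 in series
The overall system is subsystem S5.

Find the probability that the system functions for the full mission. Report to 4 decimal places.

Parallel (sun sensor and attitude-control processor): 1 − (1 − 0.957600)(1 − 0.876700) = 0.994772
Series (wheel drive electronics and magnetorquer): 0.830500 × 0.973200 = 0.808243
Series (reaction wheel and gyro assembly): 0.983500 × 0.725600 = 0.713628
Parallel ([0.808243] and [0.713628]): 1 − (1 − 0.808243)(1 − 0.713628) = 0.945086
Series ([0.994772] and [0.945086]): 0.994772 × 0.945086 = 0.9401

0.9401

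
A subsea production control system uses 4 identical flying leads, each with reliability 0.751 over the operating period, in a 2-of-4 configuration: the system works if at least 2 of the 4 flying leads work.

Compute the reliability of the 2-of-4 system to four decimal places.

0.9498

R = Σ_{i=2}^{4} C(4,i) p^i (1−p)^{4−i} with p = 0.751
C(4,2)·0.751^2·0.249^2 = 0.209812
C(4,3)·0.751^3·0.249^1 = 0.421870
C(4,4)·0.751^4·0.249^0 = 0.318097
Sum = 0.9498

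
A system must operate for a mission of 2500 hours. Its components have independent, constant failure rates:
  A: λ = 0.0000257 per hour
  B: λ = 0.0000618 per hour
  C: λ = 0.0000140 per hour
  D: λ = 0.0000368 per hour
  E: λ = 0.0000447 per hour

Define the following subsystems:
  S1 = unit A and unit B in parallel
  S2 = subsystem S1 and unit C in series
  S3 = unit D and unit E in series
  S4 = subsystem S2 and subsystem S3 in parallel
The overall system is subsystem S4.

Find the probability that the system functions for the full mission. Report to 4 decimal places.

R(A) = exp(−0.0000257 × 2500) = 0.937771
R(B) = exp(−0.0000618 × 2500) = 0.856843
R(C) = exp(−0.0000140 × 2500) = 0.965605
R(D) = exp(−0.0000368 × 2500) = 0.912105
R(E) = exp(−0.0000447 × 2500) = 0.894268
Parallel (A and B): 1 − (1 − 0.937771)(1 − 0.856843) = 0.991091
Series ([0.991091] and C): 0.991091 × 0.965605 = 0.957002
Series (D and E): 0.912105 × 0.894268 = 0.815666
Parallel ([0.957002] and [0.815666]): 1 − (1 − 0.957002)(1 − 0.815666) = 0.9921

0.9921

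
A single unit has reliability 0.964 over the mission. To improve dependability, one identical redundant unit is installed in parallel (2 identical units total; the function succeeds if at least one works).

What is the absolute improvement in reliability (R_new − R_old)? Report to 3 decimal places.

0.035

R_before = 0.964
R_after = 1 − (1 − 0.964)^2 = 0.999
ΔR = 0.999 − 0.964 = 0.035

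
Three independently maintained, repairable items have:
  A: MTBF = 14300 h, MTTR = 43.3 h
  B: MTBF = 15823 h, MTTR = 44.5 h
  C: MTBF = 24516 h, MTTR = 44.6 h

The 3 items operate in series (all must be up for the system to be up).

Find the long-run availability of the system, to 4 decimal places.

A(A) = MTBF/(MTBF+MTTR) = 14300/(14300+43.3) = 0.996981
A(B) = MTBF/(MTBF+MTTR) = 15823/(15823+44.5) = 0.997196
A(C) = MTBF/(MTBF+MTTR) = 24516/(24516+44.6) = 0.998184
Series availability: 0.996981 × 0.997196 × 0.998184 = 0.9924

0.9924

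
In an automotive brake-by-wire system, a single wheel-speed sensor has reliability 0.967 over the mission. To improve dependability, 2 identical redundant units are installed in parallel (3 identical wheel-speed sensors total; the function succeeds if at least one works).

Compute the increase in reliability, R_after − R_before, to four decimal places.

R_before = 0.967
R_after = 1 − (1 − 0.967)^3 = 1.0000
ΔR = 1.0000 − 0.967 = 0.0330

0.0330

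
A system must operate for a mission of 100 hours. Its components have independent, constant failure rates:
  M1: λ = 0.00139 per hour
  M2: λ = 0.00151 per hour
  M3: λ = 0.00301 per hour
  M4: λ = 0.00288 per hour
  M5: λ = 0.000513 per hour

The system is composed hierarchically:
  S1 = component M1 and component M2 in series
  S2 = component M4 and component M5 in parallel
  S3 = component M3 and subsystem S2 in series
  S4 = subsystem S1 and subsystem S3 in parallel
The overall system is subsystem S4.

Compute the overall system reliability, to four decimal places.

0.9322

R(M1) = exp(−0.00139 × 100) = 0.870228
R(M2) = exp(−0.00151 × 100) = 0.859848
R(M3) = exp(−0.00301 × 100) = 0.740078
R(M4) = exp(−0.00288 × 100) = 0.749762
R(M5) = exp(−0.000513 × 100) = 0.949994
Series (M1 and M2): 0.870228 × 0.859848 = 0.748264
Parallel (M4 and M5): 1 − (1 − 0.749762)(1 − 0.949994) = 0.987487
Series (M3 and [0.987487]): 0.740078 × 0.987487 = 0.730817
Parallel ([0.748264] and [0.730817]): 1 − (1 − 0.748264)(1 − 0.730817) = 0.9322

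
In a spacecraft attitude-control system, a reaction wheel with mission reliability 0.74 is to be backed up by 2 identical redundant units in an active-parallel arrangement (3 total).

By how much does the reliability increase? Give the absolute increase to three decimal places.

0.242

R_before = 0.74
R_after = 1 − (1 − 0.74)^3 = 0.982
ΔR = 0.982 − 0.74 = 0.242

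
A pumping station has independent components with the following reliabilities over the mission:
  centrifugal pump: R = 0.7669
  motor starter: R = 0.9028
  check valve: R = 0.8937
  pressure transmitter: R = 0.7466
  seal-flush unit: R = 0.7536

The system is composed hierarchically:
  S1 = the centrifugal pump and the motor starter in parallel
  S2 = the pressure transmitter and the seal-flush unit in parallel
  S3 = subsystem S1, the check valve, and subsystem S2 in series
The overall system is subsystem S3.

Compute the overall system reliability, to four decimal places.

0.8189

Parallel (centrifugal pump and motor starter): 1 − (1 − 0.766900)(1 − 0.902800) = 0.977343
Parallel (pressure transmitter and seal-flush unit): 1 − (1 − 0.746600)(1 − 0.753600) = 0.937562
Series ([0.977343], check valve, and [0.937562]): 0.977343 × 0.893700 × 0.937562 = 0.8189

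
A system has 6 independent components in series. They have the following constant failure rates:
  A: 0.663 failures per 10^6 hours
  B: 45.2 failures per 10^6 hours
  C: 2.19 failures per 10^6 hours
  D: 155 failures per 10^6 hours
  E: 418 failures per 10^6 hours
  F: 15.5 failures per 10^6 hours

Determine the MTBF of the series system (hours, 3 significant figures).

Series of exponential components: λ_sys = Σ λ_i
λ_sys = 0.000000663 + 0.0000452 + 0.00000219 + 0.000155 + 0.000418 + 0.0000155 = 6.3655e-04 /h
MTBF = 1 / λ_sys = 1570 h

1570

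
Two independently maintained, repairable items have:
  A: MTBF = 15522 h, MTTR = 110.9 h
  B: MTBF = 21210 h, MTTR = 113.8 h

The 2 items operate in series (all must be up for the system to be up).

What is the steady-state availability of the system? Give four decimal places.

0.9876

A(A) = MTBF/(MTBF+MTTR) = 15522/(15522+110.9) = 0.992906
A(B) = MTBF/(MTBF+MTTR) = 21210/(21210+113.8) = 0.994663
Series availability: 0.992906 × 0.994663 = 0.9876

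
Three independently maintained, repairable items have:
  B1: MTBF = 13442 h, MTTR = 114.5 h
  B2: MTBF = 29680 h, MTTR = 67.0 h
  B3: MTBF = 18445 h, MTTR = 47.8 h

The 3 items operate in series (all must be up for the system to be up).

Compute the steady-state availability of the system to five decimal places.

A(B1) = MTBF/(MTBF+MTTR) = 13442/(13442+114.5) = 0.991554
A(B2) = MTBF/(MTBF+MTTR) = 29680/(29680+67.0) = 0.997748
A(B3) = MTBF/(MTBF+MTTR) = 18445/(18445+47.8) = 0.997415
Series availability: 0.991554 × 0.997748 × 0.997415 = 0.98676

0.98676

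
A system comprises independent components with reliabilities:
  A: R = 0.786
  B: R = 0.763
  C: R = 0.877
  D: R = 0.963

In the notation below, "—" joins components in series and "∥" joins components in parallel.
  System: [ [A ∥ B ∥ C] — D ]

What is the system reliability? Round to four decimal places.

Parallel (A, B, and C): 1 − (1 − 0.786000)(1 − 0.763000)(1 − 0.877000) = 0.993762
Series ([0.993762] and D): 0.993762 × 0.963000 = 0.9570

0.9570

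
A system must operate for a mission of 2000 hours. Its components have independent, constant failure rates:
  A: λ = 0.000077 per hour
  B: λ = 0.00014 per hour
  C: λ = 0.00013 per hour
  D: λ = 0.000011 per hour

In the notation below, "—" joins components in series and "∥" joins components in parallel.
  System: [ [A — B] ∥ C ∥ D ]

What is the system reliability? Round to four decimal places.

R(A) = exp(−0.000077 × 2000) = 0.857272
R(B) = exp(−0.00014 × 2000) = 0.755784
R(C) = exp(−0.00013 × 2000) = 0.771052
R(D) = exp(−0.000011 × 2000) = 0.978240
Series (A and B): 0.857272 × 0.755784 = 0.647912
Parallel ([0.647912], C, and D): 1 − (1 − 0.647912)(1 − 0.771052)(1 − 0.978240) = 0.9982

0.9982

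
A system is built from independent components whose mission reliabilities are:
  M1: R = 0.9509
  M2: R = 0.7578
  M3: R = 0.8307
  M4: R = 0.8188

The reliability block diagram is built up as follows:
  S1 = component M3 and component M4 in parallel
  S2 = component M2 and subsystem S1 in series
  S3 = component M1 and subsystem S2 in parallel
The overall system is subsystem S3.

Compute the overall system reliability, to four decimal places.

0.9870

Parallel (M3 and M4): 1 − (1 − 0.830700)(1 − 0.818800) = 0.969323
Series (M2 and [0.969323]): 0.757800 × 0.969323 = 0.734553
Parallel (M1 and [0.734553]): 1 − (1 − 0.950900)(1 − 0.734553) = 0.9870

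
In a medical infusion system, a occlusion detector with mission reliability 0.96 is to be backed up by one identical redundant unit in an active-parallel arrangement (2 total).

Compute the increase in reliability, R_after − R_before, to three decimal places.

R_before = 0.96
R_after = 1 − (1 − 0.96)^2 = 0.998
ΔR = 0.998 − 0.96 = 0.038

0.038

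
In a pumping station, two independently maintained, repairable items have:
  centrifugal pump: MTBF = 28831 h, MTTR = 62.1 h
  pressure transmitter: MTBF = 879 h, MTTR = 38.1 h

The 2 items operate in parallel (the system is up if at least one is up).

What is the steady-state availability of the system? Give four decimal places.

0.9999

A(centrifugal pump) = MTBF/(MTBF+MTTR) = 28831/(28831+62.1) = 0.997851
A(pressure transmitter) = MTBF/(MTBF+MTTR) = 879/(879+38.1) = 0.958456
Parallel availability: 1 − (1 − 0.997851)(1 − 0.958456) = 0.9999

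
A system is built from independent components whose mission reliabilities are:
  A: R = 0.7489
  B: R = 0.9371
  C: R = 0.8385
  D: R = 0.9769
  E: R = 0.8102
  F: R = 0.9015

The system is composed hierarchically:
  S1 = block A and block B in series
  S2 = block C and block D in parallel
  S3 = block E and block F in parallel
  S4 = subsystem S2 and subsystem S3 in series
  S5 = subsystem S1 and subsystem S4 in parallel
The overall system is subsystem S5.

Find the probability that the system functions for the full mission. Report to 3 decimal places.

0.993

Series (A and B): 0.74890 × 0.93710 = 0.70179
Parallel (C and D): 1 − (1 − 0.83850)(1 − 0.97690) = 0.99627
Parallel (E and F): 1 − (1 − 0.81020)(1 − 0.90150) = 0.98130
Series ([0.99627] and [0.98130]): 0.99627 × 0.98130 = 0.97764
Parallel ([0.70179] and [0.97764]): 1 − (1 − 0.70179)(1 − 0.97764) = 0.993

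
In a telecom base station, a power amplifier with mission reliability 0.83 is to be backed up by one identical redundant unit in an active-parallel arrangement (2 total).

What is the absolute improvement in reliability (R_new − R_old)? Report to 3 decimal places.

0.141

R_before = 0.83
R_after = 1 − (1 − 0.83)^2 = 0.971
ΔR = 0.971 − 0.83 = 0.141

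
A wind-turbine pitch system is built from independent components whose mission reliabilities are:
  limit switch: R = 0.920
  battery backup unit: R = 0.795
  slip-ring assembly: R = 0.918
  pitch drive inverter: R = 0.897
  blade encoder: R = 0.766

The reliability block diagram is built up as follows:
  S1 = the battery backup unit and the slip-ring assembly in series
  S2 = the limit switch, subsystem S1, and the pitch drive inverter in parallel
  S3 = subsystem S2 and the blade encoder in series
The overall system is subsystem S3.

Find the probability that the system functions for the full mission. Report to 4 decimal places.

0.7643

Series (battery backup unit and slip-ring assembly): 0.795000 × 0.918000 = 0.729810
Parallel (limit switch, [0.729810], and pitch drive inverter): 1 − (1 − 0.920000)(1 − 0.729810)(1 − 0.897000) = 0.997774
Series ([0.997774] and blade encoder): 0.997774 × 0.766000 = 0.7643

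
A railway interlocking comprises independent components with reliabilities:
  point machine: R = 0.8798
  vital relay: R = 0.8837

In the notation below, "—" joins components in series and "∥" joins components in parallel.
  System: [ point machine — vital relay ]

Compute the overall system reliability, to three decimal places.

Series (point machine and vital relay): 0.87980 × 0.88370 = 0.777

0.777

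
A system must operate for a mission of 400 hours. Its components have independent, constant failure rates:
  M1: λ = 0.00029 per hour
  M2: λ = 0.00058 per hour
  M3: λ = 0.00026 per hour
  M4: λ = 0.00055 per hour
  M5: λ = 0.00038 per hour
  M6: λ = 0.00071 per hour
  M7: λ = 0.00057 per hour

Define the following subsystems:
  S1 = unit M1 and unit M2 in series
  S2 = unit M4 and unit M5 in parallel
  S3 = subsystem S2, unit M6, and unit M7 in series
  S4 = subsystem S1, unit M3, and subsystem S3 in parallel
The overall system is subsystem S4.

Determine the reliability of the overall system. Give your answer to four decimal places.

R(M1) = exp(−0.00029 × 400) = 0.890475
R(M2) = exp(−0.00058 × 400) = 0.792946
R(M3) = exp(−0.00026 × 400) = 0.901225
R(M4) = exp(−0.00055 × 400) = 0.802519
R(M5) = exp(−0.00038 × 400) = 0.858988
R(M6) = exp(−0.00071 × 400) = 0.752767
R(M7) = exp(−0.00057 × 400) = 0.796124
Series (M1 and M2): 0.890475 × 0.792946 = 0.706099
Parallel (M4 and M5): 1 − (1 − 0.802519)(1 − 0.858988) = 0.972153
Series ([0.972153], M6, and M7): 0.972153 × 0.752767 × 0.796124 = 0.582607
Parallel ([0.706099], M3, and [0.582607]): 1 − (1 − 0.706099)(1 − 0.901225)(1 − 0.582607) = 0.9879

0.9879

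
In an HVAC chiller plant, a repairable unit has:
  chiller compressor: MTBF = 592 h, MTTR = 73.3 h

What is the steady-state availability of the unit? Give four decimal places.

0.8898

A(chiller compressor) = MTBF/(MTBF+MTTR) = 592/(592+73.3) = 0.8898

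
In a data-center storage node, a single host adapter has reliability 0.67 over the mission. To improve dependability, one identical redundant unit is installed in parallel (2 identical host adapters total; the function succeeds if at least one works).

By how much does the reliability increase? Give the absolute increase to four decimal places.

0.2211

R_before = 0.67
R_after = 1 − (1 − 0.67)^2 = 0.8911
ΔR = 0.8911 − 0.67 = 0.2211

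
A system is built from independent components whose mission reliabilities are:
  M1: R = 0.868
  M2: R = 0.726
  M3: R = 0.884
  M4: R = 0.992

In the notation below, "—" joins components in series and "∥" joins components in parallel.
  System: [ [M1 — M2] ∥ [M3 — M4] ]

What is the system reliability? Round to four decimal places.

0.9545

Series (M1 and M2): 0.868000 × 0.726000 = 0.630168
Series (M3 and M4): 0.884000 × 0.992000 = 0.876928
Parallel ([0.630168] and [0.876928]): 1 − (1 − 0.630168)(1 − 0.876928) = 0.9545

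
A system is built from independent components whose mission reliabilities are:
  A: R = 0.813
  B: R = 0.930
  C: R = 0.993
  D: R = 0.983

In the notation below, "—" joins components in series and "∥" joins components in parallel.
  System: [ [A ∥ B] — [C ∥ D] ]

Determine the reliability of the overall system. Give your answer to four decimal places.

0.9868

Parallel (A and B): 1 − (1 − 0.813000)(1 − 0.930000) = 0.986910
Parallel (C and D): 1 − (1 − 0.993000)(1 − 0.983000) = 0.999881
Series ([0.986910] and [0.999881]): 0.986910 × 0.999881 = 0.9868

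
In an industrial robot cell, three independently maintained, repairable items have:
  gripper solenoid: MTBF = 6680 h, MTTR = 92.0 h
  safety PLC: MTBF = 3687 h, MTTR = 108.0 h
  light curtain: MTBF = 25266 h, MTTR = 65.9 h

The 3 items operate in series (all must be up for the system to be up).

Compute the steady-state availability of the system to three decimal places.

0.956

A(gripper solenoid) = MTBF/(MTBF+MTTR) = 6680/(6680+92.0) = 0.986415
A(safety PLC) = MTBF/(MTBF+MTTR) = 3687/(3687+108.0) = 0.971542
A(light curtain) = MTBF/(MTBF+MTTR) = 25266/(25266+65.9) = 0.997399
Series availability: 0.986415 × 0.971542 × 0.997399 = 0.956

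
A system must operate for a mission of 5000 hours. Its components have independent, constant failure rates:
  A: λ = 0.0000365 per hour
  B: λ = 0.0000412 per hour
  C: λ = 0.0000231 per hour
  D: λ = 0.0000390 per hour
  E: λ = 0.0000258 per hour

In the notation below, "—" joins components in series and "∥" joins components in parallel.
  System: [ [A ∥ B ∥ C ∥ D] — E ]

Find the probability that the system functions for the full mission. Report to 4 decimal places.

0.8784

R(A) = exp(−0.0000365 × 5000) = 0.833185
R(B) = exp(−0.0000412 × 5000) = 0.813833
R(C) = exp(−0.0000231 × 5000) = 0.890921
R(D) = exp(−0.0000390 × 5000) = 0.822835
R(E) = exp(−0.0000258 × 5000) = 0.878974
Parallel (A, B, C, and D): 1 − (1 − 0.833185)(1 − 0.813833)(1 − 0.890921)(1 − 0.822835) = 0.999400
Series ([0.999400] and E): 0.999400 × 0.878974 = 0.8784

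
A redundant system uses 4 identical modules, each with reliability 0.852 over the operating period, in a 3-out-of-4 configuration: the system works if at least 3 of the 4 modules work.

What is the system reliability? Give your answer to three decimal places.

0.893

R = Σ_{i=3}^{4} C(4,i) p^i (1−p)^{4−i} with p = 0.852
C(4,3)·0.852^3·0.148^1 = 0.36613
C(4,4)·0.852^4·0.148^0 = 0.52694
Sum = 0.893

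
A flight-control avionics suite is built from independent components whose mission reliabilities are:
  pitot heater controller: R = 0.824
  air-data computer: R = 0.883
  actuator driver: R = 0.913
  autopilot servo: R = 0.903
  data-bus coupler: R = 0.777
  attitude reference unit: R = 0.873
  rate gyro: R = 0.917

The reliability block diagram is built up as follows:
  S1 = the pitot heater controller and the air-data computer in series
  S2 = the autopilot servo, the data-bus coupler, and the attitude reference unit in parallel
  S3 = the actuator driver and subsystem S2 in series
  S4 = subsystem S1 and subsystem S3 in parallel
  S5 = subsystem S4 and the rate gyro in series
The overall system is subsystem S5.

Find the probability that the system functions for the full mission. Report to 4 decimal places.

0.8946

Series (pitot heater controller and air-data computer): 0.824000 × 0.883000 = 0.727592
Parallel (autopilot servo, data-bus coupler, and attitude reference unit): 1 − (1 − 0.903000)(1 − 0.777000)(1 − 0.873000) = 0.997253
Series (actuator driver and [0.997253]): 0.913000 × 0.997253 = 0.910492
Parallel ([0.727592] and [0.910492]): 1 − (1 − 0.727592)(1 − 0.910492) = 0.975617
Series ([0.975617] and rate gyro): 0.975617 × 0.917000 = 0.8946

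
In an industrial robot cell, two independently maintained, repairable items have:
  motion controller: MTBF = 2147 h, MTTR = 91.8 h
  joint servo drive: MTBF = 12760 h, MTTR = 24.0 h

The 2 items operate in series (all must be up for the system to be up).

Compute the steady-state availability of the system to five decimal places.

A(motion controller) = MTBF/(MTBF+MTTR) = 2147/(2147+91.8) = 0.958996
A(joint servo drive) = MTBF/(MTBF+MTTR) = 12760/(12760+24.0) = 0.998123
Series availability: 0.958996 × 0.998123 = 0.95720

0.95720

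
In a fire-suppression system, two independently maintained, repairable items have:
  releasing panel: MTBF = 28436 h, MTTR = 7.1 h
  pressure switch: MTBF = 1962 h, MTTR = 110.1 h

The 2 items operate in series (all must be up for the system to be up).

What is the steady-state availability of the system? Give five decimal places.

0.94663

A(releasing panel) = MTBF/(MTBF+MTTR) = 28436/(28436+7.1) = 0.999750
A(pressure switch) = MTBF/(MTBF+MTTR) = 1962/(1962+110.1) = 0.946865
Series availability: 0.999750 × 0.946865 = 0.94663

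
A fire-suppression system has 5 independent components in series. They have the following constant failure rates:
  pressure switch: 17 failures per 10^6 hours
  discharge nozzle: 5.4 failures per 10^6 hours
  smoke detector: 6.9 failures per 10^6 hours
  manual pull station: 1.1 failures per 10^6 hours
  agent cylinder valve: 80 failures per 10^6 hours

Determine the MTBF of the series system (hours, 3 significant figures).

Series of exponential components: λ_sys = Σ λ_i
λ_sys = 0.000017 + 0.0000054 + 0.0000069 + 0.0000011 + 0.000080 = 1.1040e-04 /h
MTBF = 1 / λ_sys = 9060 h

9060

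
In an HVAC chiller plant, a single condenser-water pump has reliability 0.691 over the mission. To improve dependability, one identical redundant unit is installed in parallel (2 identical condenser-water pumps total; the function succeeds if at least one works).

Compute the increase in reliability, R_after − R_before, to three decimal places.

R_before = 0.691
R_after = 1 − (1 − 0.691)^2 = 0.905
ΔR = 0.905 − 0.691 = 0.214

0.214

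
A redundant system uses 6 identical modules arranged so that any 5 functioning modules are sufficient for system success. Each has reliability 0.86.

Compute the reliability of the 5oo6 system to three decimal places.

R = Σ_{i=5}^{6} C(6,i) p^i (1−p)^{6−i} with p = 0.86
C(6,5)·0.86^5·0.14^1 = 0.39516
C(6,6)·0.86^6·0.14^0 = 0.40457
Sum = 0.800

0.800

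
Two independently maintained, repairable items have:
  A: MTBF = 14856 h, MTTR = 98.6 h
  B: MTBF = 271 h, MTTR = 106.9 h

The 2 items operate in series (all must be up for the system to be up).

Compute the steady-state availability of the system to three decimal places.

A(A) = MTBF/(MTBF+MTTR) = 14856/(14856+98.6) = 0.993407
A(B) = MTBF/(MTBF+MTTR) = 271/(271+106.9) = 0.717121
Series availability: 0.993407 × 0.717121 = 0.712

0.712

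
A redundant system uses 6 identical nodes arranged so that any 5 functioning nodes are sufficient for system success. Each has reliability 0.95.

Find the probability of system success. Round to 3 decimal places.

R = Σ_{i=5}^{6} C(6,i) p^i (1−p)^{6−i} with p = 0.95
C(6,5)·0.95^5·0.05^1 = 0.23213
C(6,6)·0.95^6·0.05^0 = 0.73509
Sum = 0.967

0.967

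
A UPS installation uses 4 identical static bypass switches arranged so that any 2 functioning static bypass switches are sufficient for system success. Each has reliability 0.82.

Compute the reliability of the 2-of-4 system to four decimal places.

0.9798

R = Σ_{i=2}^{4} C(4,i) p^i (1−p)^{4−i} with p = 0.82
C(4,2)·0.82^2·0.18^2 = 0.130715
C(4,3)·0.82^3·0.18^1 = 0.396985
C(4,4)·0.82^4·0.18^0 = 0.452122
Sum = 0.9798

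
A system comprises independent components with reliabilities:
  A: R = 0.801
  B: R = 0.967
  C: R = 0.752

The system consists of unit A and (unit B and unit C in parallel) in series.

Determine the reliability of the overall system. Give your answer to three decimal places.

Parallel (B and C): 1 − (1 − 0.96700)(1 − 0.75200) = 0.99182
Series (A and [0.99182]): 0.80100 × 0.99182 = 0.794

0.794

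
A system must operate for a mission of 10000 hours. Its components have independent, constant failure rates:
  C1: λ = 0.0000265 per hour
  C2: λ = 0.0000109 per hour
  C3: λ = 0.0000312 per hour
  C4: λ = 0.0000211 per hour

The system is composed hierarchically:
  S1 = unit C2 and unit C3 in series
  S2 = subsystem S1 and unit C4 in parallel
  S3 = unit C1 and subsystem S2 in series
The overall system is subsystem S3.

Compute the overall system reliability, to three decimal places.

R(C1) = exp(−0.0000265 × 10000) = 0.76721
R(C2) = exp(−0.0000109 × 10000) = 0.89673
R(C3) = exp(−0.0000312 × 10000) = 0.73198
R(C4) = exp(−0.0000211 × 10000) = 0.80977
Series (C2 and C3): 0.89673 × 0.73198 = 0.65639
Parallel ([0.65639] and C4): 1 − (1 − 0.65639)(1 − 0.80977) = 0.93464
Series (C1 and [0.93464]): 0.76721 × 0.93464 = 0.717

0.717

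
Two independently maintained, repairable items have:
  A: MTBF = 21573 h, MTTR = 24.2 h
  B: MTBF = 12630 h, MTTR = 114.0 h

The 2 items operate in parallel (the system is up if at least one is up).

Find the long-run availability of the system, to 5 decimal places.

A(A) = MTBF/(MTBF+MTTR) = 21573/(21573+24.2) = 0.998879
A(B) = MTBF/(MTBF+MTTR) = 12630/(12630+114.0) = 0.991055
Parallel availability: 1 − (1 − 0.998879)(1 − 0.991055) = 0.99999

0.99999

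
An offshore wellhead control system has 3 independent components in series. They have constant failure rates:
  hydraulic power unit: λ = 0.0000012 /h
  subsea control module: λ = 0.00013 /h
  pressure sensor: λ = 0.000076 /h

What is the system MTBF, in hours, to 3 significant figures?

Series of exponential components: λ_sys = Σ λ_i
λ_sys = 0.0000012 + 0.00013 + 0.000076 = 2.0720e-04 /h
MTBF = 1 / λ_sys = 4830 h

4830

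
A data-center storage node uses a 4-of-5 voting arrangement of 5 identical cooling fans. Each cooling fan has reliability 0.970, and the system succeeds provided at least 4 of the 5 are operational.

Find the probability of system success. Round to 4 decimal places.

R = Σ_{i=4}^{5} C(5,i) p^i (1−p)^{5−i} with p = 0.970
C(5,4)·0.970^4·0.030^1 = 0.132794
C(5,5)·0.970^5·0.030^0 = 0.858734
Sum = 0.9915

0.9915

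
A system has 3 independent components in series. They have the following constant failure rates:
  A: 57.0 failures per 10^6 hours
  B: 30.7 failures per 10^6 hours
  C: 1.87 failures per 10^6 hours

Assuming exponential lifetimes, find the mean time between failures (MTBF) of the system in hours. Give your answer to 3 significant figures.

Series of exponential components: λ_sys = Σ λ_i
λ_sys = 0.0000570 + 0.0000307 + 0.00000187 = 8.9570e-05 /h
MTBF = 1 / λ_sys = 11200 h

11200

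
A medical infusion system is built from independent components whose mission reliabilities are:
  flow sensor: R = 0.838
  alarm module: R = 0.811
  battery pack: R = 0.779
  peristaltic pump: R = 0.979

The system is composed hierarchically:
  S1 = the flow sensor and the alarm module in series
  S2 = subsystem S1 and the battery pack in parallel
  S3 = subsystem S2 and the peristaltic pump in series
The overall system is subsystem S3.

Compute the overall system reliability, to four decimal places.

Series (flow sensor and alarm module): 0.838000 × 0.811000 = 0.679618
Parallel ([0.679618] and battery pack): 1 − (1 − 0.679618)(1 − 0.779000) = 0.929196
Series ([0.929196] and peristaltic pump): 0.929196 × 0.979000 = 0.9097

0.9097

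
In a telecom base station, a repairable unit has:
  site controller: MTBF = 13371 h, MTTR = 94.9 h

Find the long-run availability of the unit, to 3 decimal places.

A(site controller) = MTBF/(MTBF+MTTR) = 13371/(13371+94.9) = 0.993

0.993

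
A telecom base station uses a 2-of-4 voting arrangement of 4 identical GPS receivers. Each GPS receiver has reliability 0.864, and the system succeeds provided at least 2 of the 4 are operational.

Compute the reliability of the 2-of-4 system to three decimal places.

R = Σ_{i=2}^{4} C(4,i) p^i (1−p)^{4−i} with p = 0.864
C(4,2)·0.864^2·0.136^2 = 0.08284
C(4,3)·0.864^3·0.136^1 = 0.35087
C(4,4)·0.864^4·0.136^0 = 0.55726
Sum = 0.991

0.991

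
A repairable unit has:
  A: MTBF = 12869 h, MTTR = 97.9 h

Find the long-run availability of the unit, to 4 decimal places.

0.9925

A(A) = MTBF/(MTBF+MTTR) = 12869/(12869+97.9) = 0.9925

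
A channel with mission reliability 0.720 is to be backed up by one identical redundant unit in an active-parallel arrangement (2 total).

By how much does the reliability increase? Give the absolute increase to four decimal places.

R_before = 0.720
R_after = 1 − (1 − 0.720)^2 = 0.9216
ΔR = 0.9216 − 0.720 = 0.2016

0.2016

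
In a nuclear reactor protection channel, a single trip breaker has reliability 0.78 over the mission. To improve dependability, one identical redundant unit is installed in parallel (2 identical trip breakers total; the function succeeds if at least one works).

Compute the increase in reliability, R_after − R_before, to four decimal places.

R_before = 0.78
R_after = 1 − (1 − 0.78)^2 = 0.9516
ΔR = 0.9516 − 0.78 = 0.1716

0.1716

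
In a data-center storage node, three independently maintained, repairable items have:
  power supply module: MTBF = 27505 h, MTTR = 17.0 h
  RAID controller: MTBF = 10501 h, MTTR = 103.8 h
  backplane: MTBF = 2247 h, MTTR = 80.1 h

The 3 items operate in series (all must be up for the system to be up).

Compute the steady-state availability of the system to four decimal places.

A(power supply module) = MTBF/(MTBF+MTTR) = 27505/(27505+17.0) = 0.999382
A(RAID controller) = MTBF/(MTBF+MTTR) = 10501/(10501+103.8) = 0.990212
A(backplane) = MTBF/(MTBF+MTTR) = 2247/(2247+80.1) = 0.965579
Series availability: 0.999382 × 0.990212 × 0.965579 = 0.9555

0.9555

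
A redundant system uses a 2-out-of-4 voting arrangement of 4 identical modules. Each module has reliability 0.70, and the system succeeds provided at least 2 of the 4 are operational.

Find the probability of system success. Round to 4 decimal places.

0.9163

R = Σ_{i=2}^{4} C(4,i) p^i (1−p)^{4−i} with p = 0.70
C(4,2)·0.70^2·0.30^2 = 0.264600
C(4,3)·0.70^3·0.30^1 = 0.411600
C(4,4)·0.70^4·0.30^0 = 0.240100
Sum = 0.9163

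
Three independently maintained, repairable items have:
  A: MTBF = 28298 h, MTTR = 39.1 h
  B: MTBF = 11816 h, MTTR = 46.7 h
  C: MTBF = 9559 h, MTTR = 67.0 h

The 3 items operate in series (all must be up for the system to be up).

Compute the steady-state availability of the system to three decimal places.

0.988

A(A) = MTBF/(MTBF+MTTR) = 28298/(28298+39.1) = 0.998620
A(B) = MTBF/(MTBF+MTTR) = 11816/(11816+46.7) = 0.996063
A(C) = MTBF/(MTBF+MTTR) = 9559/(9559+67.0) = 0.993040
Series availability: 0.998620 × 0.996063 × 0.993040 = 0.988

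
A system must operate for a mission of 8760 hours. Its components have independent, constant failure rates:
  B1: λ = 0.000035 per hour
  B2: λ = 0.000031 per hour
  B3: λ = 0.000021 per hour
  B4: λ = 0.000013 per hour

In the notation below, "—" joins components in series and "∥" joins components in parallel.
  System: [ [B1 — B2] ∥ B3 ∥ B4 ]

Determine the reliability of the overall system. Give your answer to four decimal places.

R(B1) = exp(−0.000035 × 8760) = 0.735945
R(B2) = exp(−0.000031 × 8760) = 0.762190
R(B3) = exp(−0.000021 × 8760) = 0.831969
R(B4) = exp(−0.000013 × 8760) = 0.892365
Series (B1 and B2): 0.735945 × 0.762190 = 0.560930
Parallel ([0.560930], B3, and B4): 1 − (1 − 0.560930)(1 − 0.831969)(1 − 0.892365) = 0.9921

0.9921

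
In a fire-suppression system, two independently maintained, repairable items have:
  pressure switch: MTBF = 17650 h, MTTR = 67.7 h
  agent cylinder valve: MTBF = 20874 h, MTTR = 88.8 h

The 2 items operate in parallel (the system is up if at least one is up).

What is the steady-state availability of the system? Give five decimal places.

0.99998

A(pressure switch) = MTBF/(MTBF+MTTR) = 17650/(17650+67.7) = 0.996179
A(agent cylinder valve) = MTBF/(MTBF+MTTR) = 20874/(20874+88.8) = 0.995764
Parallel availability: 1 − (1 − 0.996179)(1 − 0.995764) = 0.99998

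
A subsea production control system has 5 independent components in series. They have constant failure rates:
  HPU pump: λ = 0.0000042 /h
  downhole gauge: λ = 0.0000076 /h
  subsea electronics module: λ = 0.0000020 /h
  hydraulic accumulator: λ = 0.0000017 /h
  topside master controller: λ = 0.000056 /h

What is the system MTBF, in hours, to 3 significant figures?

14000

Series of exponential components: λ_sys = Σ λ_i
λ_sys = 0.0000042 + 0.0000076 + 0.0000020 + 0.0000017 + 0.000056 = 7.1500e-05 /h
MTBF = 1 / λ_sys = 14000 h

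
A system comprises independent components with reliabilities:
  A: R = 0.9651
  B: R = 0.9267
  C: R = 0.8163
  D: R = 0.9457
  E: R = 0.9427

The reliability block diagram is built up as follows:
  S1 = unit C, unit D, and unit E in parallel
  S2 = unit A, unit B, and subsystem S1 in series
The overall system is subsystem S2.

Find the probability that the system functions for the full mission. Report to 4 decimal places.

0.8938

Parallel (C, D, and E): 1 − (1 − 0.816300)(1 − 0.945700)(1 − 0.942700) = 0.999428
Series (A, B, and [0.999428]): 0.965100 × 0.926700 × 0.999428 = 0.8938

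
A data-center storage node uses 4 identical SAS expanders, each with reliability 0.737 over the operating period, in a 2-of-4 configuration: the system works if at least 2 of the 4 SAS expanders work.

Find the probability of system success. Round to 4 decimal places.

R = Σ_{i=2}^{4} C(4,i) p^i (1−p)^{4−i} with p = 0.737
C(4,2)·0.737^2·0.263^2 = 0.225423
C(4,3)·0.737^3·0.263^1 = 0.421132
C(4,4)·0.737^4·0.263^0 = 0.295033
Sum = 0.9416

0.9416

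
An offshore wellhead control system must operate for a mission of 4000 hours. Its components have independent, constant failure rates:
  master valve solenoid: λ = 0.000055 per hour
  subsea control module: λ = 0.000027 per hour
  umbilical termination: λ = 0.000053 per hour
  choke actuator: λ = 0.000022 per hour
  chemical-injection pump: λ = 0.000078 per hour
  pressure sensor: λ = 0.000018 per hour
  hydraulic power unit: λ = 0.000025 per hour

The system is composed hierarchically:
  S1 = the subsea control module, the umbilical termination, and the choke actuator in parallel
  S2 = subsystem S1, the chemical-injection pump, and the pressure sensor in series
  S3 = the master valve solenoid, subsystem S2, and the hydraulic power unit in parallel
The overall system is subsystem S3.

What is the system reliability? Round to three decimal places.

0.994

R(master valve solenoid) = exp(−0.000055 × 4000) = 0.80252
R(subsea control module) = exp(−0.000027 × 4000) = 0.89763
R(umbilical termination) = exp(−0.000053 × 4000) = 0.80896
R(choke actuator) = exp(−0.000022 × 4000) = 0.91576
R(chemical-injection pump) = exp(−0.000078 × 4000) = 0.73198
R(pressure sensor) = exp(−0.000018 × 4000) = 0.93053
R(hydraulic power unit) = exp(−0.000025 × 4000) = 0.90484
Parallel (subsea control module, umbilical termination, and choke actuator): 1 − (1 − 0.89763)(1 − 0.80896)(1 − 0.91576) = 0.99835
Series ([0.99835], chemical-injection pump, and pressure sensor): 0.99835 × 0.73198 × 0.93053 = 0.68001
Parallel (master valve solenoid, [0.68001], and hydraulic power unit): 1 − (1 − 0.80252)(1 − 0.68001)(1 − 0.90484) = 0.994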